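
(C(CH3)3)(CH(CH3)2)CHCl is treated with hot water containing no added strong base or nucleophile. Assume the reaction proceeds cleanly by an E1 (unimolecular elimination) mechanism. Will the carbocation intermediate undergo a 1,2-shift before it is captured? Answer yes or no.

yes

The first-formed carbocation is secondary.
The adjacent isopropyl carbon already bears 2 other carbon substituents and has a hydrogen to migrate; after a 1,2-hydride shift from that carbon the positive charge sits on a tertiary centre.
Tertiary is more stable than secondary, so the shift occurs.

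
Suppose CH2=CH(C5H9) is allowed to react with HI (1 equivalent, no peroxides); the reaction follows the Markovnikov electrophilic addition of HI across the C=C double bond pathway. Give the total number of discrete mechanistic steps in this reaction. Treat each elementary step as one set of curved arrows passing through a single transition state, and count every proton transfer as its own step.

3

Step 1: The π electrons of the C=C bond attack a proton of HI; Markovnikov addition places the new C–H on the less-substituted alkene carbon, so the positive charge ends up on the more-substituted carbon — a secondary carbocation. The H–I bond breaks heterolytically, releasing I⁻.
Step 2: A hydride (H with its bonding pair) migrates from the adjacent cyclopentyl carbon to the cationic centre — a 1,2-hydride shift — upgrading the secondary cation to a tertiary one.
Step 3: Nucleophilic attack by I⁻ on the carbocation completes the addition, giving R–I.
Total: 3 elementary steps.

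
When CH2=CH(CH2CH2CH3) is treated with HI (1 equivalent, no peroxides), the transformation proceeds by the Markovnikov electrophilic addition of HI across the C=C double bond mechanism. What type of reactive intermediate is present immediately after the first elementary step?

Step 1: Electrophilic addition begins with the π(C=C) electrons forming a bond to the proton of HI. Following Markovnikov's rule, the resulting cation is secondary. The H–I bond breaks heterolytically, releasing I⁻.
After step 1 the species present is a secondary carbocation.

secondary carbocation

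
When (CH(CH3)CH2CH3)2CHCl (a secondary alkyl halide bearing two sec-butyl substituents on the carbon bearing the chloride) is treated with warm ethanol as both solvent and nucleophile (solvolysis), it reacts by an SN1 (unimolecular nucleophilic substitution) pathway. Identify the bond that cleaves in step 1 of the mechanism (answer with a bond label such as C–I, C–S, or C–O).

Step 1: Ionisation: the C–Cl σ-bond cleaves heterolytically; both bonding electrons depart with Cl⁻, leaving a secondary carbocation at the α-carbon.
The bond broken in this step is the C–Cl bond.

C–Cl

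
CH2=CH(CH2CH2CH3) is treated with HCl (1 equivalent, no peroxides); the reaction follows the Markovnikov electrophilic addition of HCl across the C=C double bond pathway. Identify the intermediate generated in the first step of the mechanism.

Step 1: The π electrons of the C=C bond attack a proton of HCl; Markovnikov addition places the new C–H on the less-substituted alkene carbon, so the positive charge ends up on the more-substituted carbon — a secondary carbocation. The H–Cl bond breaks heterolytically, releasing Cl⁻.
After step 1 the species present is a secondary carbocation.

secondary carbocation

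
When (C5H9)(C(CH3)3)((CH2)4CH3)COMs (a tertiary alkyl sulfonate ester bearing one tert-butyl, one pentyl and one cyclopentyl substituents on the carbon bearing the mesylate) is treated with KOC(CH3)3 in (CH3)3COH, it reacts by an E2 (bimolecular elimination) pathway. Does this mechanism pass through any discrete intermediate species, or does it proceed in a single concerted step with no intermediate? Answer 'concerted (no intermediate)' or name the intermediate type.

The strong base (CH3)3CO⁻ removes a β-hydrogen; in the same concerted event the electrons of the breaking C–H bond form the new π(C=C) bond and the C–O σ-bond breaks, expelling MsO⁻. Anti-periplanar geometry; one transition state.
All bond changes occur in one transition state; no discrete intermediate is formed.

concerted (no intermediate)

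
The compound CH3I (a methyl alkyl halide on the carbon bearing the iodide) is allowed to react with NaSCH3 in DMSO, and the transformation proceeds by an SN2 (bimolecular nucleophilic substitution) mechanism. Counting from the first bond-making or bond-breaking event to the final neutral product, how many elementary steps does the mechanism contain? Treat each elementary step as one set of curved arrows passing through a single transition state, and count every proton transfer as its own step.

1

Step 1: Backside attack by CH3S⁻ on the carbon bearing the iodide: the new C–S bond forms as the C–I bond breaks, with Walden inversion at carbon.
Total: 1 elementary step.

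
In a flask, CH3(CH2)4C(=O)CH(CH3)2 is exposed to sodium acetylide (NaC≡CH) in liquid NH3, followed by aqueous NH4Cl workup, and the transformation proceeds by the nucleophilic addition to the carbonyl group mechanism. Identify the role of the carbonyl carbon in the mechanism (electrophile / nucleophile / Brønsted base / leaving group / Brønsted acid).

Step 1: HC≡C⁻ attacks the sp² carbonyl carbon; the C=O π bond breaks and the electrons end up as a lone pair on the alkoxide oxygen of the tetrahedral intermediate.
The carbonyl carbon accepts an electron pair into an empty or π* orbital — it is the electrophile.

electrophile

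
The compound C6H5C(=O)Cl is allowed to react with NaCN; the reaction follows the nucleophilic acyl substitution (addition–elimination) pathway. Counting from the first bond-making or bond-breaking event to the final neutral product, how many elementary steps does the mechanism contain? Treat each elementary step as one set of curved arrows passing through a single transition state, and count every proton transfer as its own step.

Step 1: CN⁻ adds to the carbonyl carbon; the C=O π electrons shift onto oxygen and a tetrahedral alkoxide intermediate forms.
Step 2: Elimination step: re-formation of the carbonyl π bond drives out Cl⁻, giving the new acyl compound.
Total: 2 elementary steps.

2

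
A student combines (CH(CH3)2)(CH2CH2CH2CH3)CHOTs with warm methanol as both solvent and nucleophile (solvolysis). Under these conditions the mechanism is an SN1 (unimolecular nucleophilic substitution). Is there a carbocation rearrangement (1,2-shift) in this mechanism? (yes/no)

The first-formed carbocation is secondary.
The adjacent isopropyl carbon already bears 2 other carbon substituents and has a hydrogen to migrate; after a 1,2-hydride shift from that carbon the positive charge sits on a tertiary centre.
Tertiary is more stable than secondary, so the shift occurs.

yes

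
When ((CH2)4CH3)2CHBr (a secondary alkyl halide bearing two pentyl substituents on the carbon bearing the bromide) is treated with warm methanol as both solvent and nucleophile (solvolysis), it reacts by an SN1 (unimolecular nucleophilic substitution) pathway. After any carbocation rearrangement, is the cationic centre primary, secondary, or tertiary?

secondary

Step 1: Unassisted departure of Br⁻ (taking the C–Br bonding pair) generates a secondary carbocation.
No single 1,2-shift to an adjacent carbon would give a more-substituted cation, so no rearrangement occurs.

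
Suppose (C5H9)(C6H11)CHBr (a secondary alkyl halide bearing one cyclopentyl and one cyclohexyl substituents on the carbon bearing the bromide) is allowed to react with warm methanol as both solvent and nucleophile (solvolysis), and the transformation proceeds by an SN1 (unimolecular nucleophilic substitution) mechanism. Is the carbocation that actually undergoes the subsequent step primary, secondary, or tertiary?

Step 1: Rate-determining heterolysis of the C–Br bond gives Br⁻ and a secondary carbocation.
Step 2: Carbocation rearrangement: a 1,2-hydride shift from the adjacent cyclopentyl carbon converts the initially-formed secondary cation into the more stable tertiary cation.
The cation rearranges from secondary to tertiary via a 1,2-hydride shift from the adjacent cyclopentyl carbon; the tertiary cation is what reacts next.

tertiary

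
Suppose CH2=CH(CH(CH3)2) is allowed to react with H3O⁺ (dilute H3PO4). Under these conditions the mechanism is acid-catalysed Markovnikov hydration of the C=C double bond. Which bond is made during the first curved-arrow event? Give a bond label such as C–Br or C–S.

Step 1: Protonation of the alkene by H3O⁺: the π bond acts as the nucleophile and picks up H⁺, giving the more stable (Markovnikov) secondary carbocation. H2O is released.
The bond formed in this step is the C–H bond.

C–H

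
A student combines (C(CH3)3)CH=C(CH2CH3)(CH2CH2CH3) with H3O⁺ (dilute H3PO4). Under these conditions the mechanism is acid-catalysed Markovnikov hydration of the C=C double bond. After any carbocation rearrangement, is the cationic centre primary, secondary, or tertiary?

Step 1: Electrophilic addition begins with the π(C=C) electrons forming a bond to the proton of H3O⁺. Following Markovnikov's rule, the resulting cation is tertiary. H2O is released.
No single 1,2-shift to an adjacent carbon would give a more-substituted cation, so no rearrangement occurs.

tertiary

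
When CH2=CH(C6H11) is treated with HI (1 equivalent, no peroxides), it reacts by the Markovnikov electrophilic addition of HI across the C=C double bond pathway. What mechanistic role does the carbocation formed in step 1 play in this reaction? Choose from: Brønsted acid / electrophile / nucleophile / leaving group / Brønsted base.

Step 3: Nucleophilic attack by I⁻ on the carbocation completes the addition, giving R–I.
The carbocation formed in step 1 accepts an electron pair into an empty or π* orbital — it is the electrophile.

electrophile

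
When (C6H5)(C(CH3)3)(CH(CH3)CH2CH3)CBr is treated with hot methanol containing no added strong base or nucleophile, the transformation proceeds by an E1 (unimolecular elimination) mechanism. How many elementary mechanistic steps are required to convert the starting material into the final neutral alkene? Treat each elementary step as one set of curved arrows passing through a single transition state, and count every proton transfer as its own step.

Step 1: Rate-determining heterolysis of the C–Br bond gives Br⁻ and a tertiary carbocation.
(No 1,2-shift: no single shift to an adjacent carbon would give a more stable cation.)
Step 2: A weak base (a methanol molecule from the solvent) removes a proton from a carbon adjacent to the cationic centre; the electrons of that C–H bond become the new π(C=C) bond, giving the alkene.
Total: 2 elementary steps.

2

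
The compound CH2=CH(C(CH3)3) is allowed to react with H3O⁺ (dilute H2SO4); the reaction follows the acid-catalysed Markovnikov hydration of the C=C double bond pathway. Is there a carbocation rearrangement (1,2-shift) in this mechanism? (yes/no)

The first-formed carbocation is secondary.
The adjacent tert-butyl carbon has no hydrogen but bears methyl groups; migration of one methyl with its bonding pair (a 1,2-methyl shift) places the charge on a tertiary centre.
Tertiary is more stable than secondary, so the shift occurs.

yes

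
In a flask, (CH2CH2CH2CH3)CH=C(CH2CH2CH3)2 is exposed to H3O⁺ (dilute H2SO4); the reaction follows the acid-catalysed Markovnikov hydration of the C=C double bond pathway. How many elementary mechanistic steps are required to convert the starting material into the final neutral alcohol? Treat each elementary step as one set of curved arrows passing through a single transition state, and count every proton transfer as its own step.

3

Step 1: Electrophilic addition begins with the π(C=C) electrons forming a bond to the proton of H3O⁺. Following Markovnikov's rule, the resulting cation is tertiary. H2O is released.
(No 1,2-shift: no single shift to an adjacent carbon would give a more stable cation.)
Step 2: A lone pair on the oxygen of H2O attacks the carbocation, forming a C–O bond and an oxonium ion (a protonated alcohol).
Step 3: Deprotonation of the oxonium ion by a water molecule delivers the neutral alcohol and regenerates the acid catalyst.
Total: 3 elementary steps.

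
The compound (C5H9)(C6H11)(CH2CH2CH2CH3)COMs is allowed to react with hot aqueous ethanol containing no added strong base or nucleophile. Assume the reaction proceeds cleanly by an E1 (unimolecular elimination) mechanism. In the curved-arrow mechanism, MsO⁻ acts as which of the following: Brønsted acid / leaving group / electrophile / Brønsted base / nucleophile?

Step 1: Unassisted departure of MsO⁻ (taking the C–O bonding pair) generates a tertiary carbocation.
MsO⁻ departs with both electrons of the breaking σ-bond — that is the definition of a leaving group.

leaving group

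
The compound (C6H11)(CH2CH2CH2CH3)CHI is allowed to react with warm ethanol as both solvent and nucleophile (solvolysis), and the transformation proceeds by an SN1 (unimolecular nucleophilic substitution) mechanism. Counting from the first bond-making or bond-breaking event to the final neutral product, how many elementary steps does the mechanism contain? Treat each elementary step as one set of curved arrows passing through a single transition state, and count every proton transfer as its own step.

Step 1: Ionisation: the C–I σ-bond cleaves heterolytically; both bonding electrons depart with I⁻, leaving a secondary carbocation at the α-carbon.
Step 2: A 1,2-hydride shift from the adjacent cyclohexyl carbon moves the positive charge from the secondary centre to an adjacent carbon, generating a more stable tertiary carbocation.
Step 3: CH3CH2OH donates an oxygen lone pair into the empty p orbital of the cation, giving a protonated ether (an oxonium ion).
Step 4: Deprotonation of the oxonium oxygen by solvent ethanol yields the neutral ether.
Total: 4 elementary steps.

4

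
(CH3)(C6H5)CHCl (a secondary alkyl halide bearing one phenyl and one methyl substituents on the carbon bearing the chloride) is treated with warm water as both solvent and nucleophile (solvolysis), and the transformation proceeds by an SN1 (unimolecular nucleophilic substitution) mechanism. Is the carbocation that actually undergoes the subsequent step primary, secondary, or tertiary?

Step 1: Unassisted departure of Cl⁻ (taking the C–Cl bonding pair) generates a secondary carbocation.
No single 1,2-shift to an adjacent carbon would give a more-substituted cation, so no rearrangement occurs.

secondary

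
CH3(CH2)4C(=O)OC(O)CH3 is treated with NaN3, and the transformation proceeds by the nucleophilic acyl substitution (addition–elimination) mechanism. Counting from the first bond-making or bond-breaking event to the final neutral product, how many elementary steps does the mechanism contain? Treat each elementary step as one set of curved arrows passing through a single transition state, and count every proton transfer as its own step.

Step 1: N3⁻ adds to the carbonyl carbon; the C=O π electrons shift onto oxygen and a tetrahedral alkoxide intermediate forms.
Step 2: Collapse of the tetrahedral intermediate: the alkoxide oxygen pushes its lone pair back to re-form C=O while CH3CO2⁻ leaves.
Total: 2 elementary steps.

2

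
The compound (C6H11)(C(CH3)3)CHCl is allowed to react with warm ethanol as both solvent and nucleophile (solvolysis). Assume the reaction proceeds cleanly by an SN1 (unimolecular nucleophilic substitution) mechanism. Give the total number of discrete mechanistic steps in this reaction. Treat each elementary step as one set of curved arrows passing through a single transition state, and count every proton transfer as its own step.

4

Step 1: The C–Cl bond breaks with both electrons going to the chloride; Cl⁻ leaves and a secondary carbocation remains.
Step 2: A hydride (H with its bonding pair) migrates from the adjacent cyclohexyl carbon to the cationic centre — a 1,2-hydride shift — upgrading the secondary cation to a tertiary one.
Step 3: CH3CH2OH donates an oxygen lone pair into the empty p orbital of the cation, giving a protonated ether (an oxonium ion).
Step 4: Proton transfer from the O–H of the oxonium ion to a solvent molecule delivers the neutral ether.
Total: 4 elementary steps.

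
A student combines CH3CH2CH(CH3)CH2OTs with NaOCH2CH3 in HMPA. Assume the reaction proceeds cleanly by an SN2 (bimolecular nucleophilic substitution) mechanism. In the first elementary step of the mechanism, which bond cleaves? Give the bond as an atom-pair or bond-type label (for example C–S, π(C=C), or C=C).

Step 1: Backside attack by CH3CH2O⁻ on the carbon bearing the tosylate: the new C–O bond forms as the C–O bond breaks, with Walden inversion at carbon.
The bond broken in this step is the C–O bond.

C–O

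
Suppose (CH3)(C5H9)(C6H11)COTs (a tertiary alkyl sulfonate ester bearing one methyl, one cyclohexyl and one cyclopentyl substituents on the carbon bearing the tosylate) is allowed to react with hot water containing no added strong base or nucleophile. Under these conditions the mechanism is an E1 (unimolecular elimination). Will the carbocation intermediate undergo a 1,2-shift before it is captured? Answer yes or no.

The first-formed carbocation is tertiary.
No single 1,2-shift to an adjacent carbon would produce a more-substituted cation than the one already present, so no rearrangement occurs.

no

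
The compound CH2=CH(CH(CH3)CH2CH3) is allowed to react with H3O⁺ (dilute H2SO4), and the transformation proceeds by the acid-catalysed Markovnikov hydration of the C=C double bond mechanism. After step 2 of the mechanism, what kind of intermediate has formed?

Step 1: The π electrons of the C=C bond attack a proton of H3O⁺; Markovnikov addition places the new C–H on the less-substituted alkene carbon, so the positive charge ends up on the more-substituted carbon — a secondary carbocation. H2O is released.
Step 2: A hydride (H with its bonding pair) migrates from the adjacent sec-butyl carbon to the cationic centre — a 1,2-hydride shift — upgrading the secondary cation to a tertiary one.
After step 2 the species present is a tertiary carbocation.

tertiary carbocation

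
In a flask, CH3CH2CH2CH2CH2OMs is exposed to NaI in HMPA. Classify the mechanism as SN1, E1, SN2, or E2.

SN2

Conditions: a primary substrate with a strong nucleophile in the polar aprotic solvent HMPA.
These conditions are the textbook signature of the SN2 pathway.
An unhindered substrate with a strong nucleophile in a polar aprotic solvent favours one-step backside displacement.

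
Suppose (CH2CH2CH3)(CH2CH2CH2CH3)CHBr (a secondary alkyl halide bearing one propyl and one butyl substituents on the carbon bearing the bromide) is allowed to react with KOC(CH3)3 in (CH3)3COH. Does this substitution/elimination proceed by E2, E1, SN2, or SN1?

Conditions: a strong/bulky base with a secondary substrate bearing a β-hydrogen.
These conditions are the textbook signature of the E2 pathway.
A strong (often hindered) base removes a β-H in concert with loss of the leaving group — bimolecular elimination.

E2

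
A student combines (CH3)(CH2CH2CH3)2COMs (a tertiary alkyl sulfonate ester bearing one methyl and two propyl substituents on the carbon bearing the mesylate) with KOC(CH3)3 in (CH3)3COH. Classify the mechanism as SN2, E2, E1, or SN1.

Conditions: a strong/bulky base with a tertiary substrate bearing a β-hydrogen.
These conditions are the textbook signature of the E2 pathway.
A strong (often hindered) base removes a β-H in concert with loss of the leaving group — bimolecular elimination.

E2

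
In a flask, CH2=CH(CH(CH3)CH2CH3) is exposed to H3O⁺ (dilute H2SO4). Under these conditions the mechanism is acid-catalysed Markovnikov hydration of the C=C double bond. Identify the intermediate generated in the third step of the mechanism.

Step 1: The π electrons of the C=C bond attack a proton of H3O⁺; Markovnikov addition places the new C–H on the less-substituted alkene carbon, so the positive charge ends up on the more-substituted carbon — a secondary carbocation. H2O is released.
Step 2: Carbocation rearrangement: a 1,2-hydride shift from the adjacent sec-butyl carbon converts the initially-formed secondary cation into the more stable tertiary cation.
Step 3: Nucleophilic capture of the cation by H2O produces the protonated alcohol (an oxonium ion).
After step 3 the species present is an oxonium ion.

oxonium ion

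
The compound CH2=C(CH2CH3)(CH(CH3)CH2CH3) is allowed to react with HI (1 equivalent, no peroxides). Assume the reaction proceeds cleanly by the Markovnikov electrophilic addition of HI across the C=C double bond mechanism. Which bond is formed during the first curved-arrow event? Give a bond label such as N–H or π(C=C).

C–H

Step 1: Electrophilic addition begins with the π(C=C) electrons forming a bond to the proton of HI. Following Markovnikov's rule, the resulting cation is tertiary. The H–I bond breaks heterolytically, releasing I⁻.
The bond formed in this step is the C–H bond.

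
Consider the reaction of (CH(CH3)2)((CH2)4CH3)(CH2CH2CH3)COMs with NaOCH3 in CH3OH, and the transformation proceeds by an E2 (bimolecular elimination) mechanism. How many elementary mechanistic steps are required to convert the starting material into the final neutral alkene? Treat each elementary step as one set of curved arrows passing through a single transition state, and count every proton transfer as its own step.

Step 1: Concerted anti-periplanar elimination: CH3O⁻ abstracts a β-H while MsO⁻ leaves, and the C–H electrons become the new C=C π bond — all in a single transition state.
Total: 1 elementary step.

1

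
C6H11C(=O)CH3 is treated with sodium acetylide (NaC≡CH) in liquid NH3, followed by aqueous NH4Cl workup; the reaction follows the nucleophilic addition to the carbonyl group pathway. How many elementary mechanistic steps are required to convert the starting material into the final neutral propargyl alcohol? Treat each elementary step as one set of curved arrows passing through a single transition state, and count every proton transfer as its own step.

Step 1: A lone pair / filled orbital on HC≡C⁻ attacks the electrophilic carbonyl carbon; the π(C=O) electrons shift onto oxygen, producing a tetrahedral alkoxide intermediate.
Step 2: Protonation of the alkoxide by aqueous NH4Cl workup furnishes a propargyl alcohol.
Total: 2 elementary steps.

2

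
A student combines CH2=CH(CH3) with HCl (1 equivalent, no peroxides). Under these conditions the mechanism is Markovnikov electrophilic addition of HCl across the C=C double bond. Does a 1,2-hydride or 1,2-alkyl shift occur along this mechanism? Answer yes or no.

The first-formed carbocation is secondary.
No single 1,2-shift to an adjacent carbon would produce a more-substituted cation than the one already present, so no rearrangement occurs.

no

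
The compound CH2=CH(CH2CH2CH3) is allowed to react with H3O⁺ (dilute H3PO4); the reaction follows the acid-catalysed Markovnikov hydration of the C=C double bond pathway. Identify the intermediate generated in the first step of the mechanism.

secondary carbocation

Step 1: Protonation of the alkene by H3O⁺: the π bond acts as the nucleophile and picks up H⁺, giving the more stable (Markovnikov) secondary carbocation. H2O is released.
After step 1 the species present is a secondary carbocation.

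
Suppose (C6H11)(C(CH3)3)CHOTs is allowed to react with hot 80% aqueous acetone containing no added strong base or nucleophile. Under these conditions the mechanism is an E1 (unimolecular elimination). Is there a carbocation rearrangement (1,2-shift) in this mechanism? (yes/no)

yes

The first-formed carbocation is secondary.
The adjacent cyclohexyl carbon already bears 2 other carbon substituents and has a hydrogen to migrate; after a 1,2-hydride shift from that carbon the positive charge sits on a tertiary centre.
Tertiary is more stable than secondary, so the shift occurs.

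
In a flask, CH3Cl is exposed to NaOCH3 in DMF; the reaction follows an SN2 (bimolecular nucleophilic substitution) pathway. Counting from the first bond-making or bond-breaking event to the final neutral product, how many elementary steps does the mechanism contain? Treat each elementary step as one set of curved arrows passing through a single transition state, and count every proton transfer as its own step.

Step 1: CH3O⁻ attacks the back face of the α-carbon while Cl⁻ departs with the C–Cl bonding pair — a single concerted displacement through a pentacoordinate transition state.
Total: 1 elementary step.

1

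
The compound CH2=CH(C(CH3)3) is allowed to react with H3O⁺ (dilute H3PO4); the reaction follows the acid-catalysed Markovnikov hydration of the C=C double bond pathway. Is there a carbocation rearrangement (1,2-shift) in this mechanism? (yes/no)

yes

The first-formed carbocation is secondary.
The adjacent tert-butyl carbon has no hydrogen but bears methyl groups; migration of one methyl with its bonding pair (a 1,2-methyl shift) places the charge on a tertiary centre.
Tertiary is more stable than secondary, so the shift occurs.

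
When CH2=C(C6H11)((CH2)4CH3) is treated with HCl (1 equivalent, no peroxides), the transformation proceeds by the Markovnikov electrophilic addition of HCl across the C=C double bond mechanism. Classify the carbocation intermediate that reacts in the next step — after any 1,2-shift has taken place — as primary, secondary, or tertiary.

Step 1: Electrophilic addition begins with the π(C=C) electrons forming a bond to the proton of HCl. Following Markovnikov's rule, the resulting cation is tertiary. The H–Cl bond breaks heterolytically, releasing Cl⁻.
No single 1,2-shift to an adjacent carbon would give a more-substituted cation, so no rearrangement occurs.

tertiary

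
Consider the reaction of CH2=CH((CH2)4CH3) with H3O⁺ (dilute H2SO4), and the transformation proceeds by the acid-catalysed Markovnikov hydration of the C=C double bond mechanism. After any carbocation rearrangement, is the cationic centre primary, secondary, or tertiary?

secondary

Step 1: The π electrons of the C=C bond attack a proton of H3O⁺; Markovnikov addition places the new C–H on the less-substituted alkene carbon, so the positive charge ends up on the more-substituted carbon — a secondary carbocation. H2O is released.
No single 1,2-shift to an adjacent carbon would give a more-substituted cation, so no rearrangement occurs.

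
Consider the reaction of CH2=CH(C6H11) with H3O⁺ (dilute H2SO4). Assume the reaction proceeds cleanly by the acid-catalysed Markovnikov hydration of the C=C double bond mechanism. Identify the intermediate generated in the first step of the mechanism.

Step 1: Protonation of the alkene by H3O⁺: the π bond acts as the nucleophile and picks up H⁺, giving the more stable (Markovnikov) secondary carbocation. H2O is released.
After step 1 the species present is a secondary carbocation.

secondary carbocation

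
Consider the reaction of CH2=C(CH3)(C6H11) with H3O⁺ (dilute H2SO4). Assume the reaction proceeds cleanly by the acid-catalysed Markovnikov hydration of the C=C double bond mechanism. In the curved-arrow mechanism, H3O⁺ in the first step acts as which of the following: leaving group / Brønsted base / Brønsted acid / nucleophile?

Step 1: The π electrons of the C=C bond attack a proton of H3O⁺; Markovnikov addition places the new C–H on the less-substituted alkene carbon, so the positive charge ends up on the more-substituted carbon — a tertiary carbocation. H2O is released.
H3O⁺ in the first step donates a proton in a proton-transfer step — a Brønsted acid.

Brønsted acid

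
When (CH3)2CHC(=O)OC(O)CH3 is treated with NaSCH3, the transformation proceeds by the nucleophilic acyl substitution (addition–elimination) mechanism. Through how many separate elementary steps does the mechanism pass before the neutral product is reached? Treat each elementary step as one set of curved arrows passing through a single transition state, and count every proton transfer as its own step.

Step 1: Nucleophilic addition of CH3S⁻ to the acyl carbon breaks the π(C=O) bond and yields a tetrahedral, anionic intermediate.
Step 2: An oxygen lone pair re-forms the C=O π bond as the C–O σ-bond breaks; CH3CO2⁻ is expelled.
Total: 2 elementary steps.

2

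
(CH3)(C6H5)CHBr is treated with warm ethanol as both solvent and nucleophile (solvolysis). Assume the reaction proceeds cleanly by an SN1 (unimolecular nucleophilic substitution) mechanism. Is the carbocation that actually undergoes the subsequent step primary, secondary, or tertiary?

Step 1: Rate-determining heterolysis of the C–Br bond gives Br⁻ and a secondary carbocation.
No single 1,2-shift to an adjacent carbon would give a more-substituted cation, so no rearrangement occurs.

secondary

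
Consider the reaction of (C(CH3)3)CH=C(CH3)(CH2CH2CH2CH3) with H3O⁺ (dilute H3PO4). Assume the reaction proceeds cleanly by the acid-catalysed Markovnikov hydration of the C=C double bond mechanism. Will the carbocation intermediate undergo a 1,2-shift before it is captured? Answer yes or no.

no

The first-formed carbocation is tertiary.
No single 1,2-shift to an adjacent carbon would produce a more-substituted cation than the one already present, so no rearrangement occurs.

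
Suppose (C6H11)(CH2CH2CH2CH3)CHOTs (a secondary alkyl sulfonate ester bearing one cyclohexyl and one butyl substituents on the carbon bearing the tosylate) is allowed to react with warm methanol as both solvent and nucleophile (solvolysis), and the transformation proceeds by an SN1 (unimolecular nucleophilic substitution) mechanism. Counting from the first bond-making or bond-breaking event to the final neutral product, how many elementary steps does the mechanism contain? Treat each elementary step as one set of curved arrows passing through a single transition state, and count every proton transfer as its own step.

4

Step 1: Rate-determining heterolysis of the C–O bond gives TsO⁻ and a secondary carbocation.
Step 2: A hydride (H with its bonding pair) migrates from the adjacent cyclohexyl carbon to the cationic centre — a 1,2-hydride shift — upgrading the secondary cation to a tertiary one.
Step 3: Nucleophilic capture: the oxygen of CH3OH bonds to the cationic carbon, producing an oxonium-ion intermediate.
Step 4: Deprotonation of the oxonium oxygen by solvent methanol yields the neutral ether.
Total: 4 elementary steps.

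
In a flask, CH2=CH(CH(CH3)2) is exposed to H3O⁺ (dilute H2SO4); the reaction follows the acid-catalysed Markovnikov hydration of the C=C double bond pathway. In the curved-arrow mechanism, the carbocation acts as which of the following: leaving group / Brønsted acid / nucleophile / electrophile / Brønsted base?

Step 3: Nucleophilic capture of the cation by H2O produces the protonated alcohol (an oxonium ion).
The carbocation accepts an electron pair into an empty or π* orbital — it is the electrophile.

electrophile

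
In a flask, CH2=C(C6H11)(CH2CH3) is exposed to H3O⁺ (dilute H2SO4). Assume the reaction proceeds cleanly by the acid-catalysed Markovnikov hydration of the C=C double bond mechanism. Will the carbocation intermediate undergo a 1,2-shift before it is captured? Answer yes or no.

The first-formed carbocation is tertiary.
No single 1,2-shift to an adjacent carbon would produce a more-substituted cation than the one already present, so no rearrangement occurs.

no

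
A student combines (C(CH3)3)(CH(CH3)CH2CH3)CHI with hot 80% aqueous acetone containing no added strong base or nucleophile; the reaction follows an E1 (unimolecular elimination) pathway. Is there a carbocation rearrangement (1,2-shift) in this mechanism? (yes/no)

yes

The first-formed carbocation is secondary.
The adjacent sec-butyl carbon already bears 2 other carbon substituents and has a hydrogen to migrate; after a 1,2-hydride shift from that carbon the positive charge sits on a tertiary centre.
Tertiary is more stable than secondary, so the shift occurs.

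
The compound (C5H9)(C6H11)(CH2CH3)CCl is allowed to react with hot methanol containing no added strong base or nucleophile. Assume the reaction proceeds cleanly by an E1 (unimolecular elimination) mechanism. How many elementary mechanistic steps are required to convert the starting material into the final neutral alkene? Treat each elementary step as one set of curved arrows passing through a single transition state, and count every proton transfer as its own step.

Step 1: The C–Cl bond breaks with both electrons going to the chloride; Cl⁻ leaves and a tertiary carbocation remains.
(No 1,2-shift: no single shift to an adjacent carbon would give a more stable cation.)
Step 2: Loss of a β-proton to a methanol molecule of the solvent: the C–H bonding pair collapses toward the cationic carbon to form the C=C π bond, yielding the alkene.
Total: 2 elementary steps.

2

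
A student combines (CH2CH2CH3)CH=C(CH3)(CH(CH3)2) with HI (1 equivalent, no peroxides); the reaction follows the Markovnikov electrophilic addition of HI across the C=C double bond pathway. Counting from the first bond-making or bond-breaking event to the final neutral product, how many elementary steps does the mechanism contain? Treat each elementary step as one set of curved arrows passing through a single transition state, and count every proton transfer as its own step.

2

Step 1: The π electrons of the C=C bond attack a proton of HI; Markovnikov addition places the new C–H on the less-substituted alkene carbon, so the positive charge ends up on the more-substituted carbon — a tertiary carbocation. The H–I bond breaks heterolytically, releasing I⁻.
(No 1,2-shift: no single shift to an adjacent carbon would give a more stable cation.)
Step 2: Nucleophilic attack by I⁻ on the carbocation completes the addition, giving R–I.
Total: 2 elementary steps.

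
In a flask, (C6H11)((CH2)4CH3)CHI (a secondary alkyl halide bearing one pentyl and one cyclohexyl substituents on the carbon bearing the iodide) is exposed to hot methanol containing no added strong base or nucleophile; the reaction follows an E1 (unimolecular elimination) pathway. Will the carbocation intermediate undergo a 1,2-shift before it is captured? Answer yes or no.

The first-formed carbocation is secondary.
The adjacent cyclohexyl carbon already bears 2 other carbon substituents and has a hydrogen to migrate; after a 1,2-hydride shift from that carbon the positive charge sits on a tertiary centre.
Tertiary is more stable than secondary, so the shift occurs.

yes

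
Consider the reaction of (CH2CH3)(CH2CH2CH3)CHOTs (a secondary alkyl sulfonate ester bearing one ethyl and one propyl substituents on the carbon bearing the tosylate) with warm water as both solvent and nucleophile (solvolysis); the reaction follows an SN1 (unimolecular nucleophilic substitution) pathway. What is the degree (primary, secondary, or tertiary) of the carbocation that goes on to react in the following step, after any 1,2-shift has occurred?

secondary

Step 1: Ionisation: the C–O σ-bond cleaves heterolytically; both bonding electrons depart with TsO⁻, leaving a secondary carbocation at the α-carbon.
No single 1,2-shift to an adjacent carbon would give a more-substituted cation, so no rearrangement occurs.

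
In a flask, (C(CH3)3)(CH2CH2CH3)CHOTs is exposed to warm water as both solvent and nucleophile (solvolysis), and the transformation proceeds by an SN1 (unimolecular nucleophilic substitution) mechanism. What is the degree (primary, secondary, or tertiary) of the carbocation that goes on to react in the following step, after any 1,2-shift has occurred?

tertiary

Step 1: Unassisted departure of TsO⁻ (taking the C–O bonding pair) generates a secondary carbocation.
Step 2: A 1,2-methyl shift from the adjacent tert-butyl carbon moves the positive charge from the secondary centre to an adjacent carbon, generating a more stable tertiary carbocation.
The cation rearranges from secondary to tertiary via a 1,2-methyl shift from the adjacent tert-butyl carbon; the tertiary cation is what reacts next.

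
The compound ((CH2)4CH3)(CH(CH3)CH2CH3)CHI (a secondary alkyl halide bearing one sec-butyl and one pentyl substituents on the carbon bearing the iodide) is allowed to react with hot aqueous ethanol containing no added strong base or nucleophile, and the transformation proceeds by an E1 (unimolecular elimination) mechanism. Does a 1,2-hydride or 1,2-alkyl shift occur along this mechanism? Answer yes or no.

yes

The first-formed carbocation is secondary.
The adjacent sec-butyl carbon already bears 2 other carbon substituents and has a hydrogen to migrate; after a 1,2-hydride shift from that carbon the positive charge sits on a tertiary centre.
Tertiary is more stable than secondary, so the shift occurs.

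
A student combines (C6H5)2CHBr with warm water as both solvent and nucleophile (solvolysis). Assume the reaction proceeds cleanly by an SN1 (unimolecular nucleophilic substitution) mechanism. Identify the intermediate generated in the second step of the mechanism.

Step 1: Unassisted departure of Br⁻ (taking the C–Br bonding pair) generates a secondary carbocation.
Step 2: A lone pair on the oxygen of H2O attacks the carbocation, forming a new C–O σ-bond and an oxonium ion.
After step 2 the species present is an oxonium ion.

oxonium ion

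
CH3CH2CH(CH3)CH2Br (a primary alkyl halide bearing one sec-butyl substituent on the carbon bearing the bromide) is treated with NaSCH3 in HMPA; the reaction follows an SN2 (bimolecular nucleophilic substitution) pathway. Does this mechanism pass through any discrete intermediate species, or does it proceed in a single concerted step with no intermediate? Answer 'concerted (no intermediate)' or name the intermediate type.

Backside attack by CH3S⁻ on the carbon bearing the bromide: the new C–S bond forms as the C–Br bond breaks, with Walden inversion at carbon.
All bond changes occur in one transition state; no discrete intermediate is formed.

concerted (no intermediate)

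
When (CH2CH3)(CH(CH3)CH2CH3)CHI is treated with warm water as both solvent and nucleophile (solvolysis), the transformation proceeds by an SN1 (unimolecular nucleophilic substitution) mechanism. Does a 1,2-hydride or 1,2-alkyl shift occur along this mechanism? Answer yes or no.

yes

The first-formed carbocation is secondary.
The adjacent sec-butyl carbon already bears 2 other carbon substituents and has a hydrogen to migrate; after a 1,2-hydride shift from that carbon the positive charge sits on a tertiary centre.
Tertiary is more stable than secondary, so the shift occurs.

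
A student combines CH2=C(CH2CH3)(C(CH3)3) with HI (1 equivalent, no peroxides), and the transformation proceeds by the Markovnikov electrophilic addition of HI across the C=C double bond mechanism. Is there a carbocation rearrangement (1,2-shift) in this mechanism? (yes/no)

The first-formed carbocation is tertiary.
No single 1,2-shift to an adjacent carbon would produce a more-substituted cation than the one already present, so no rearrangement occurs.

no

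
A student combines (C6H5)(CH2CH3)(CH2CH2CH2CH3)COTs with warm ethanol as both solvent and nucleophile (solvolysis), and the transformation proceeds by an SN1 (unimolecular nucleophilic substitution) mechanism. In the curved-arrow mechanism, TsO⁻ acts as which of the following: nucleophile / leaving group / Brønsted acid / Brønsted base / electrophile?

Step 1: The C–O bond breaks with both electrons going to the tosylate; TsO⁻ leaves and a tertiary carbocation remains.
TsO⁻ departs with both electrons of the breaking σ-bond — that is the definition of a leaving group.

leaving group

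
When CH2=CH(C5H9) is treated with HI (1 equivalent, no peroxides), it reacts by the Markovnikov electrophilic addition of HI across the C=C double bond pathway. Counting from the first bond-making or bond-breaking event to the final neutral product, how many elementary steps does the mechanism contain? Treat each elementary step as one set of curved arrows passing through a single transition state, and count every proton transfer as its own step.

3

Step 1: Protonation of the alkene by HI: the π bond acts as the nucleophile and picks up H⁺, giving the more stable (Markovnikov) secondary carbocation. The H–I bond breaks heterolytically, releasing I⁻.
Step 2: A hydride (H with its bonding pair) migrates from the adjacent cyclopentyl carbon to the cationic centre — a 1,2-hydride shift — upgrading the secondary cation to a tertiary one.
Step 3: The I⁻ anion donates a lone pair to the carbocation, forming the new C–I σ-bond and giving the neutral alkyl halide.
Total: 3 elementary steps.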